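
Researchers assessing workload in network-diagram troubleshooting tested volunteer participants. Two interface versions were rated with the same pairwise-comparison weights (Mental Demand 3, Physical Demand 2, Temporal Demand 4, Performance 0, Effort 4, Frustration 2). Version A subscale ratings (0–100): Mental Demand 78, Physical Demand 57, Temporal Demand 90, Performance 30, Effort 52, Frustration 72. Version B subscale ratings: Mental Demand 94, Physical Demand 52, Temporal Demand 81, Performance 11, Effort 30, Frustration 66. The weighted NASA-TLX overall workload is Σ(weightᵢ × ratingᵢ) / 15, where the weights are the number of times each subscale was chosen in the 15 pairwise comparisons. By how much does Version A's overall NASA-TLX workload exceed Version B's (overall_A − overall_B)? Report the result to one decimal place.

Version A weighted sum = 3·78 + 2·57 + 4·90 + 0·30 + 4·52 + 2·72 = 234 + 114 + 360 + 0 + 208 + 144 = 1060; overall_A = 1060/15 = 70.6667.
Version B weighted sum = 3·94 + 2·52 + 4·81 + 0·11 + 4·30 + 2·66 = 282 + 104 + 324 + 0 + 120 + 132 = 962; overall_B = 962/15 = 64.1333.
Difference = 70.6667 − 64.1333 = 6.5334 ≈ 6.5.

6.5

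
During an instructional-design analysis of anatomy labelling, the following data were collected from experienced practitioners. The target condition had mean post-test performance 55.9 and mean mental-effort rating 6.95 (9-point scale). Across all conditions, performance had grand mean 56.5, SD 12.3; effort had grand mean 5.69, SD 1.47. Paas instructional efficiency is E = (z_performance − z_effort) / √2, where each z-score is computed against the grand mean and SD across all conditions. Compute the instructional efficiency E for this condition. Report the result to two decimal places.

-0.64

z_performance = (55.9 − 56.5) / 12.3 = -0.6000 / 12.3 = -0.0488.
z_effort = (6.95 − 5.69) / 1.47 = 1.2600 / 1.47 = 0.8571.
z_P − z_E = -0.0488 − 0.8571 = -0.9059.
E = -0.9059 / √2 = -0.9059 / 1.41421 = -0.6406 ≈ -0.64.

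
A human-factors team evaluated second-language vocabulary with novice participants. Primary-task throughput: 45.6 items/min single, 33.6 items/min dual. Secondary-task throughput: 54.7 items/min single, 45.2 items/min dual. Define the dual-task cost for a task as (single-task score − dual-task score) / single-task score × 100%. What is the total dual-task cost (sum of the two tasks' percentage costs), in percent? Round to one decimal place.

Primary cost = (45.6 − 33.6) / 45.6 × 100% = 26.3158%.
Secondary cost = (54.7 − 45.2) / 54.7 × 100% = 17.3675%.
Total = 26.3158% + 17.3675% = 43.6833% ≈ 43.7%.

43.7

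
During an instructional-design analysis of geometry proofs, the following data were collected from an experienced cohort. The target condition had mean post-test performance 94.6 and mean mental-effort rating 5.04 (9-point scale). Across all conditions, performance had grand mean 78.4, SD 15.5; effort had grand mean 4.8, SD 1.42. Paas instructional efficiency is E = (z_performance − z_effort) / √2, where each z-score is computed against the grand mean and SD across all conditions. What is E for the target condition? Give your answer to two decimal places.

0.62

z_performance = (94.6 − 78.4) / 15.5 = 16.2000 / 15.5 = 1.0452.
z_effort = (5.04 − 4.8) / 1.42 = 0.2400 / 1.42 = 0.1690.
z_P − z_E = 1.0452 − 0.1690 = 0.8762.
E = 0.8762 / √2 = 0.8762 / 1.41421 = 0.6196 ≈ 0.62.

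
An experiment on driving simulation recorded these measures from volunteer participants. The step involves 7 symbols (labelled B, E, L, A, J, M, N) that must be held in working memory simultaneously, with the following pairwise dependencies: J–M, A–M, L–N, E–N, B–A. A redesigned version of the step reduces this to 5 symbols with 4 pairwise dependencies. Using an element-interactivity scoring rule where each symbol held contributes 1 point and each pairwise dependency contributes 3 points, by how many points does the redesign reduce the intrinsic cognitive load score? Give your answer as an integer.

5

Original: 7 × 1 + 5 × 3 = 7 + 15 = 22.
Redesigned: 5 × 1 + 4 × 3 = 5 + 12 = 17.
Reduction = 22 − 17 = 5.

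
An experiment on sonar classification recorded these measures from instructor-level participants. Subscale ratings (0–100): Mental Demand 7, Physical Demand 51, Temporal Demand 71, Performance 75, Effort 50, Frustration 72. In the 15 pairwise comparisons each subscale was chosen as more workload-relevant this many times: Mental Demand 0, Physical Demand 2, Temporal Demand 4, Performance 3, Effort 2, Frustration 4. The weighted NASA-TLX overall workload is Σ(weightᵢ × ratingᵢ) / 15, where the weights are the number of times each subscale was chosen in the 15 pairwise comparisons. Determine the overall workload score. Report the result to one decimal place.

The tallies are the weights (they sum to 15).
Weighted sum = 0·7 + 2·51 + 4·71 + 3·75 + 2·50 + 4·72
            = 0 + 102 + 284 + 225 + 100 + 288 = 999.
Overall workload = 999 / 15 = 66.6000 ≈ 66.6.

66.6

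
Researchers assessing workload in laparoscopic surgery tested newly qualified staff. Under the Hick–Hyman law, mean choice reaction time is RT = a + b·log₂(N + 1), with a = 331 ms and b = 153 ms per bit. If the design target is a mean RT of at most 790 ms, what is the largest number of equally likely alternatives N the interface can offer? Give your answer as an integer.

Set 331 + 153·log₂(N + 1) ≤ 790.
log₂(N + 1) ≤ (790 − 331) / 153 = 3.0000.
N + 1 ≤ 2^3.0000 = 8.0000.
N ≤ 7.0000, so the largest integer N is 7.

7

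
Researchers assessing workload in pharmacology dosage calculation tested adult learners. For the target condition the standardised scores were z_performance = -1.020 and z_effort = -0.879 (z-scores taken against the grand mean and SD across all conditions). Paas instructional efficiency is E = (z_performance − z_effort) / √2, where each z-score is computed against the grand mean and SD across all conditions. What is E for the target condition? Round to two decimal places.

z_P − z_E = -1.020 − (-0.879) = -0.1410.
E = -0.1410 / √2 = -0.1410 / 1.41421 = -0.0997 ≈ -0.10.

-0.10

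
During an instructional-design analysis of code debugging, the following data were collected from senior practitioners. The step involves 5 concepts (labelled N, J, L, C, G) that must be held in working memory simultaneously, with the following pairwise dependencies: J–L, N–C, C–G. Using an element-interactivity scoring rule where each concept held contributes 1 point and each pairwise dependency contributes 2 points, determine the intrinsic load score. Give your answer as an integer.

11

Count of concepts held simultaneously: 5.
Count of pairwise dependencies listed: 3.
Element contribution: 5 × 1 = 5.
Interaction contribution: 3 × 2 = 6.
Intrinsic load = 5 + 6 = 11.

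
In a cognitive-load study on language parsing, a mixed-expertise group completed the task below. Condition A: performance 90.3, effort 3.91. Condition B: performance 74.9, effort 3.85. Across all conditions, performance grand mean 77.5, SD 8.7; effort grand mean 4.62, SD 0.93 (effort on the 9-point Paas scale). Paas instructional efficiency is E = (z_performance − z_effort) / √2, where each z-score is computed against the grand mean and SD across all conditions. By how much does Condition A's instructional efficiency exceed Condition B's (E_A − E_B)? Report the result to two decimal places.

1.21

Condition A: z_P = (90.3 − 77.5)/8.7 = 1.4713; z_E = (3.91 − 4.62)/0.93 = -0.7634; E_A = (1.4713 − (-0.7634))/√2 = 1.5802.
Condition B: z_P = (74.9 − 77.5)/8.7 = -0.2989; z_E = (3.85 − 4.62)/0.93 = -0.8280; E_B = (-0.2989 − (-0.8280))/√2 = 0.3741.
E_A − E_B = 1.5802 − 0.3741 = 1.2061 ≈ 1.21.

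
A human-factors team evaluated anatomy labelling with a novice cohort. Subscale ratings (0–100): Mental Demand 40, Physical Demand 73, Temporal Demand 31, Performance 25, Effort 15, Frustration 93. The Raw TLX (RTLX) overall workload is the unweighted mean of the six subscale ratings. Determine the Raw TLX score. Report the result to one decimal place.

Sum of ratings = 40 + 73 + 31 + 25 + 15 + 93 = 277.
RTLX = 277 / 6 = 46.1667 ≈ 46.2.

46.2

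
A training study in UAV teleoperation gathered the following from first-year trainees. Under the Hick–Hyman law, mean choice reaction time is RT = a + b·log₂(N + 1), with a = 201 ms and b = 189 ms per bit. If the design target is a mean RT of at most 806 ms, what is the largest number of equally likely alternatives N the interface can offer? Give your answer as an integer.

8

Set 201 + 189·log₂(N + 1) ≤ 806.
log₂(N + 1) ≤ (806 − 201) / 189 = 3.2011.
N + 1 ≤ 2^3.2011 = 9.1966.
N ≤ 8.1966, so the largest integer N is 8.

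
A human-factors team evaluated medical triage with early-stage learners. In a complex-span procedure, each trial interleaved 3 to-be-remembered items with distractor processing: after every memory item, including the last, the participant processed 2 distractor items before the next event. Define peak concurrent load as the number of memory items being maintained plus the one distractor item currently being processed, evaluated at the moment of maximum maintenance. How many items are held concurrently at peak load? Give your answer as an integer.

Maintenance is greatest during the distractor(s) after memory item 3: all 3 memory items are being held.
One distractor item is concurrently being processed.
Peak concurrent load = 3 + 1 = 4 items.

4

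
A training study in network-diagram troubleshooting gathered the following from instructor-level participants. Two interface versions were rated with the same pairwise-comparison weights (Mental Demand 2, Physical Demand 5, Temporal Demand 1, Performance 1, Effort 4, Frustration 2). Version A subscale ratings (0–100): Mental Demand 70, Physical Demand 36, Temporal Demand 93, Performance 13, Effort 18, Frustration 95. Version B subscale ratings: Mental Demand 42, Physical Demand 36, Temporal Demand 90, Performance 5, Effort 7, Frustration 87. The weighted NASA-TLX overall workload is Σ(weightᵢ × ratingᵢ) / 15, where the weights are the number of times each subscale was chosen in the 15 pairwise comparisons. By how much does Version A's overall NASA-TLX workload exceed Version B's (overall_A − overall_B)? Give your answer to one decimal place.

8.5

Version A weighted sum = 2·70 + 5·36 + 1·93 + 1·13 + 4·18 + 2·95 = 140 + 180 + 93 + 13 + 72 + 190 = 688; overall_A = 688/15 = 45.8667.
Version B weighted sum = 2·42 + 5·36 + 1·90 + 1·5 + 4·7 + 2·87 = 84 + 180 + 90 + 5 + 28 + 174 = 561; overall_B = 561/15 = 37.4000.
Difference = 45.8667 − 37.4000 = 8.4667 ≈ 8.5.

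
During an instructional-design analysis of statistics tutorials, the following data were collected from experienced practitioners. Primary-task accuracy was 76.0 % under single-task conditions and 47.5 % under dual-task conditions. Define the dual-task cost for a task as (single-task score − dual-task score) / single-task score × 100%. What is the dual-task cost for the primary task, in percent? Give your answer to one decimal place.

Cost = (76.0 − 47.5) / 76.0 × 100%
     = 28.5000 / 76.0 × 100% = 37.5000%.
≈ 37.5%.

37.5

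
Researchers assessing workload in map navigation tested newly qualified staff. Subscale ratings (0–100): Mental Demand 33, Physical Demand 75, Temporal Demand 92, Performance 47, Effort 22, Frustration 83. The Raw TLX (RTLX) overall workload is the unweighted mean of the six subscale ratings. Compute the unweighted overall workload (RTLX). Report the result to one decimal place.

58.7

Sum of ratings = 33 + 75 + 92 + 47 + 22 + 83 = 352.
RTLX = 352 / 6 = 58.6667 ≈ 58.7.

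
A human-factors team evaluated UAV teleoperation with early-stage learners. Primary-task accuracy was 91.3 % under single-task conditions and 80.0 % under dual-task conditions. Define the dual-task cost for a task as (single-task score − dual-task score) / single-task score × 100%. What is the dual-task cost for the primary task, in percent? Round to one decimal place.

Cost = (91.3 − 80.0) / 91.3 × 100%
     = 11.3000 / 91.3 × 100% = 12.3768%.
≈ 12.4%.

12.4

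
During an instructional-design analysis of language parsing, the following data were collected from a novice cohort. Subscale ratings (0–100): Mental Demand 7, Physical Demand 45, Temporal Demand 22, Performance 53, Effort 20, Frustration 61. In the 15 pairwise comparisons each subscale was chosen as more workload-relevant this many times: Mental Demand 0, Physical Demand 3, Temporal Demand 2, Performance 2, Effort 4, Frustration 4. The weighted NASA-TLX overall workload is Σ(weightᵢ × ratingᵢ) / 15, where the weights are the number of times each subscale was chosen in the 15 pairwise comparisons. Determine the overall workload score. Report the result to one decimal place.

40.6

The tallies are the weights (they sum to 15).
Weighted sum = 0·7 + 3·45 + 2·22 + 2·53 + 4·20 + 4·61
            = 0 + 135 + 44 + 106 + 80 + 244 = 609.
Overall workload = 609 / 15 = 40.6000 ≈ 40.6.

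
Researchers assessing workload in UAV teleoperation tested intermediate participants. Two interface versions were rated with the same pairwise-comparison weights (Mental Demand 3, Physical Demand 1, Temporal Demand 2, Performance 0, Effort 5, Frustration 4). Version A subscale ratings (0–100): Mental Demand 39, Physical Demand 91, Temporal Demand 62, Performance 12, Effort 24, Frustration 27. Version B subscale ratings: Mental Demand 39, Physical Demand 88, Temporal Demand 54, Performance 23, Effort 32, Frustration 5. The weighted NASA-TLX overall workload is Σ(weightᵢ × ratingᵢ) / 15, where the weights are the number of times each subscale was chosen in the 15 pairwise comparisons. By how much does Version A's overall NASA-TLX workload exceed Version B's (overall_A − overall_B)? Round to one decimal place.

4.5

Version A weighted sum = 3·39 + 1·91 + 2·62 + 0·12 + 5·24 + 4·27 = 117 + 91 + 124 + 0 + 120 + 108 = 560; overall_A = 560/15 = 37.3333.
Version B weighted sum = 3·39 + 1·88 + 2·54 + 0·23 + 5·32 + 4·5 = 117 + 88 + 108 + 0 + 160 + 20 = 493; overall_B = 493/15 = 32.8667.
Difference = 37.3333 − 32.8667 = 4.4666 ≈ 4.5.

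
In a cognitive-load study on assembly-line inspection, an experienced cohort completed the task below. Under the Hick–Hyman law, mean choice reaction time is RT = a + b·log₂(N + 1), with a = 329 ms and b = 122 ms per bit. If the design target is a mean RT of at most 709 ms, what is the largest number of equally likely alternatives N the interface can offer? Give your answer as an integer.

7

Set 329 + 122·log₂(N + 1) ≤ 709.
log₂(N + 1) ≤ (709 − 329) / 122 = 3.1148.
N + 1 ≤ 2^3.1148 = 8.6626.
N ≤ 7.6626, so the largest integer N is 7.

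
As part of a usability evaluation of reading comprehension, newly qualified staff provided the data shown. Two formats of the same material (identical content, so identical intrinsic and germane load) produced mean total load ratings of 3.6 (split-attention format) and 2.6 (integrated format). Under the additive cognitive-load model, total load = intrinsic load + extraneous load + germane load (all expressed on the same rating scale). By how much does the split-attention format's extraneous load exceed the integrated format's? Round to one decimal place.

Intrinsic and germane load are equal across formats, so the difference in total load equals the difference in extraneous load.
Extraneous-load difference = 3.6 − 2.6 = 1.0.

1.0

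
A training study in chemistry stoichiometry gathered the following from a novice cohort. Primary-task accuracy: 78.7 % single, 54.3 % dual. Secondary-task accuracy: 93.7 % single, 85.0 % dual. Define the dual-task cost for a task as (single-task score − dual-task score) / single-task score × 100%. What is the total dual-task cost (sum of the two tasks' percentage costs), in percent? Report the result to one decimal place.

40.3

Primary cost = (78.7 − 54.3) / 78.7 × 100% = 31.0038%.
Secondary cost = (93.7 − 85.0) / 93.7 × 100% = 9.2850%.
Total = 31.0038% + 9.2850% = 40.2888% ≈ 40.3%.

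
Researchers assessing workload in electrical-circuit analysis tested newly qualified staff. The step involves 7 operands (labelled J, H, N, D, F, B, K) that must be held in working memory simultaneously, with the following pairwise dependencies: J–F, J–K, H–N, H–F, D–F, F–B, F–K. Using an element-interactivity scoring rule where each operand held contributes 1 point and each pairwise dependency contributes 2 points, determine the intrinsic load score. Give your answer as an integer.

Count of operands held simultaneously: 7.
Count of pairwise dependencies listed: 7.
Element contribution: 7 × 1 = 7.
Interaction contribution: 7 × 2 = 14.
Intrinsic load = 7 + 14 = 21.

21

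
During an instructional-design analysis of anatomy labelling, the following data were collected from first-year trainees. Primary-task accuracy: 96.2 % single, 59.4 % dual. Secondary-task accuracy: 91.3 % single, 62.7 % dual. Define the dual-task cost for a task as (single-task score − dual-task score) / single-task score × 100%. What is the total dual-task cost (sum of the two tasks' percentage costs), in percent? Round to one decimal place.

Primary cost = (96.2 − 59.4) / 96.2 × 100% = 38.2536%.
Secondary cost = (91.3 − 62.7) / 91.3 × 100% = 31.3253%.
Total = 38.2536% + 31.3253% = 69.5789% ≈ 69.6%.

69.6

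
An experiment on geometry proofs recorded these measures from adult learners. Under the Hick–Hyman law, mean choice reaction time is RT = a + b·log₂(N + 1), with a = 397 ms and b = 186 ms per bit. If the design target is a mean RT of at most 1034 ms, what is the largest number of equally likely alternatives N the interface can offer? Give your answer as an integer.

9

Set 397 + 186·log₂(N + 1) ≤ 1034.
log₂(N + 1) ≤ (1034 − 397) / 186 = 3.4247.
N + 1 ≤ 2^3.4247 = 10.7383.
N ≤ 9.7383, so the largest integer N is 9.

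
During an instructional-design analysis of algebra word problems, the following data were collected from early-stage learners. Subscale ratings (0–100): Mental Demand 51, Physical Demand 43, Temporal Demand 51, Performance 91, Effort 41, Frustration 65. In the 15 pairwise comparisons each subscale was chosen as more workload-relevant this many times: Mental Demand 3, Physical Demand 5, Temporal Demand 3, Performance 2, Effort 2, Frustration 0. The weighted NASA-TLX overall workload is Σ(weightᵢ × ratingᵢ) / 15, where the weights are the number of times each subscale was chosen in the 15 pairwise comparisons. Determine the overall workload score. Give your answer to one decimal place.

52.3

The tallies are the weights (they sum to 15).
Weighted sum = 3·51 + 5·43 + 3·51 + 2·91 + 2·41 + 0·65
            = 153 + 215 + 153 + 182 + 82 + 0 = 785.
Overall workload = 785 / 15 = 52.3333 ≈ 52.3.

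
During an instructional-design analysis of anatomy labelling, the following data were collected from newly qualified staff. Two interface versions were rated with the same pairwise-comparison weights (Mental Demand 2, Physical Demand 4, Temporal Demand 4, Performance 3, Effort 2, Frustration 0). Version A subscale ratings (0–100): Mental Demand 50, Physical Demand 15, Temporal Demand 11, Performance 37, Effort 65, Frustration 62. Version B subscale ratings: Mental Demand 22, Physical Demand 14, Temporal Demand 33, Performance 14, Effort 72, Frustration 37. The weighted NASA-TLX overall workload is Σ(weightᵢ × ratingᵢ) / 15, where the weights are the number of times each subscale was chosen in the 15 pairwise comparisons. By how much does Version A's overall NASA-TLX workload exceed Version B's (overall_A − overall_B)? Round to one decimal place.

Version A weighted sum = 2·50 + 4·15 + 4·11 + 3·37 + 2·65 + 0·62 = 100 + 60 + 44 + 111 + 130 + 0 = 445; overall_A = 445/15 = 29.6667.
Version B weighted sum = 2·22 + 4·14 + 4·33 + 3·14 + 2·72 + 0·37 = 44 + 56 + 132 + 42 + 144 + 0 = 418; overall_B = 418/15 = 27.8667.
Difference = 29.6667 − 27.8667 = 1.8000 ≈ 1.8.

1.8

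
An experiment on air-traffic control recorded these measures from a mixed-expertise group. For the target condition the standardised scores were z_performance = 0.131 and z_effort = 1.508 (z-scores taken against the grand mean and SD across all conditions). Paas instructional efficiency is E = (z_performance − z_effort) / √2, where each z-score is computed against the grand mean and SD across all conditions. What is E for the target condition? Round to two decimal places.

-0.97

z_P − z_E = 0.131 − 1.508 = -1.3770.
E = -1.3770 / √2 = -1.3770 / 1.41421 = -0.9737 ≈ -0.97.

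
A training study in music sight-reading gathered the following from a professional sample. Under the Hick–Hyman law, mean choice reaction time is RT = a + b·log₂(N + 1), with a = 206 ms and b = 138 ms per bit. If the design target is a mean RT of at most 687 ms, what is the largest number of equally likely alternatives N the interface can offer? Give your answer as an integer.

10

Set 206 + 138·log₂(N + 1) ≤ 687.
log₂(N + 1) ≤ (687 − 206) / 138 = 3.4855.
N + 1 ≤ 2^3.4855 = 11.2006.
N ≤ 10.2006, so the largest integer N is 10.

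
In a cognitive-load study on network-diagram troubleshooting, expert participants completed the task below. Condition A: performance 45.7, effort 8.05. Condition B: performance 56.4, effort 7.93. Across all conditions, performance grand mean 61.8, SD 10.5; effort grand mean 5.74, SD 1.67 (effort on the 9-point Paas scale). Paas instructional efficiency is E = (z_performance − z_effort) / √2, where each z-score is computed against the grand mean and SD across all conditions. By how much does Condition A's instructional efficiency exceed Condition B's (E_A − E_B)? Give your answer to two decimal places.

-0.77

Condition A: z_P = (45.7 − 61.8)/10.5 = -1.5333; z_E = (8.05 − 5.74)/1.67 = 1.3832; E_A = (-1.5333 − 1.3832)/√2 = -2.0623.
Condition B: z_P = (56.4 − 61.8)/10.5 = -0.5143; z_E = (7.93 − 5.74)/1.67 = 1.3114; E_B = (-0.5143 − 1.3114)/√2 = -1.2910.
E_A − E_B = -2.0623 − (-1.2910) = -0.7713 ≈ -0.77.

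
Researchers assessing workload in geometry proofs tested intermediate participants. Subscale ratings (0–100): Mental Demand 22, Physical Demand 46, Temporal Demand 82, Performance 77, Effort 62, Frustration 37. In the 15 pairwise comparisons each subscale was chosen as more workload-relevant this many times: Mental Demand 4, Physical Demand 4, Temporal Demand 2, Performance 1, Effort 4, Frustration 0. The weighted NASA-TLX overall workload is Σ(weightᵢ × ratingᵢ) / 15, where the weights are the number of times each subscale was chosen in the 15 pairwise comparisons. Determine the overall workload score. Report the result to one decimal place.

The tallies are the weights (they sum to 15).
Weighted sum = 4·22 + 4·46 + 2·82 + 1·77 + 4·62 + 0·37
            = 88 + 184 + 164 + 77 + 248 + 0 = 761.
Overall workload = 761 / 15 = 50.7333 ≈ 50.7.

50.7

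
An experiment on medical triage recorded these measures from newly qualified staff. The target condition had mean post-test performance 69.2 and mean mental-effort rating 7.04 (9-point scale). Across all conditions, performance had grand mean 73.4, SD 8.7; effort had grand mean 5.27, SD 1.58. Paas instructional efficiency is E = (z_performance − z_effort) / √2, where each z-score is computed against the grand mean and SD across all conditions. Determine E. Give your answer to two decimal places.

-1.13

z_performance = (69.2 − 73.4) / 8.7 = -4.2000 / 8.7 = -0.4828.
z_effort = (7.04 − 5.27) / 1.58 = 1.7700 / 1.58 = 1.1203.
z_P − z_E = -0.4828 − 1.1203 = -1.6031.
E = -1.6031 / √2 = -1.6031 / 1.41421 = -1.1336 ≈ -1.13.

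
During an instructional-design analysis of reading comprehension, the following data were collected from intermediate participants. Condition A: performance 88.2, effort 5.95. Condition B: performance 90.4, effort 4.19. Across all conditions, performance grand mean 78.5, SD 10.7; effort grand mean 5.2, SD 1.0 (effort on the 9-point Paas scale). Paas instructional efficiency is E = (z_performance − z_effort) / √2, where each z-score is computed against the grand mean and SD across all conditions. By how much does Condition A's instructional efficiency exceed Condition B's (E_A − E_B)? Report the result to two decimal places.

Condition A: z_P = (88.2 − 78.5)/10.7 = 0.9065; z_E = (5.95 − 5.2)/1.0 = 0.7500; E_A = (0.9065 − 0.7500)/√2 = 0.1107.
Condition B: z_P = (90.4 − 78.5)/10.7 = 1.1121; z_E = (4.19 − 5.2)/1.0 = -1.0100; E_B = (1.1121 − (-1.0100))/√2 = 1.5006.
E_A − E_B = 0.1107 − 1.5006 = -1.3899 ≈ -1.39.

-1.39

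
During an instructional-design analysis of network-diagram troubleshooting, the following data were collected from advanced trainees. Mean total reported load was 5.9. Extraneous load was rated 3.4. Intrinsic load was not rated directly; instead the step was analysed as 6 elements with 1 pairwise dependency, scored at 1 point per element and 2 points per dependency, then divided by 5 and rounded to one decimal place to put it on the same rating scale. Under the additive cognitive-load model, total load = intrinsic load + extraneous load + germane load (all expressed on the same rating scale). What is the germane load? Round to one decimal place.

Intrinsic (element-interactivity): (6 × 1 + 1 × 2) / 5 = 8 / 5 = 1.6000 → 1.6.
germane load = total − intrinsic − extraneous
             = 5.9 − 1.6 − 3.4 = 0.9.

0.9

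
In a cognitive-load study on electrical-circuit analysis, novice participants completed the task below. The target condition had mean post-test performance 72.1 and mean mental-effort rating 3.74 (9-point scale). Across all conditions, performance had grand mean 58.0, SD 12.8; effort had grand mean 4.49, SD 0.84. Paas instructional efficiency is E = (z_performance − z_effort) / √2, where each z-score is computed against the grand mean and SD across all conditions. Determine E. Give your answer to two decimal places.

1.41

z_performance = (72.1 − 58.0) / 12.8 = 14.1000 / 12.8 = 1.1016.
z_effort = (3.74 − 4.49) / 0.84 = -0.7500 / 0.84 = -0.8929.
z_P − z_E = 1.1016 − (-0.8929) = 1.9945.
E = 1.9945 / √2 = 1.9945 / 1.41421 = 1.4103 ≈ 1.41.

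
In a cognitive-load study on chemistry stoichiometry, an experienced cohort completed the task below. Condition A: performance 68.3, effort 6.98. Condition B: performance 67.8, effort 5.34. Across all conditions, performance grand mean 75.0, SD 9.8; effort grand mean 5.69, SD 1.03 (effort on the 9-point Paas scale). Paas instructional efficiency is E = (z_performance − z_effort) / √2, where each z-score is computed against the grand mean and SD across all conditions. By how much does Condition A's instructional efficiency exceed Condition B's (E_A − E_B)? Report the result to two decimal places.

-1.09

Condition A: z_P = (68.3 − 75.0)/9.8 = -0.6837; z_E = (6.98 − 5.69)/1.03 = 1.2524; E_A = (-0.6837 − 1.2524)/√2 = -1.3690.
Condition B: z_P = (67.8 − 75.0)/9.8 = -0.7347; z_E = (5.34 − 5.69)/1.03 = -0.3398; E_B = (-0.7347 − (-0.3398))/√2 = -0.2792.
E_A − E_B = -1.3690 − (-0.2792) = -1.0898 ≈ -1.09.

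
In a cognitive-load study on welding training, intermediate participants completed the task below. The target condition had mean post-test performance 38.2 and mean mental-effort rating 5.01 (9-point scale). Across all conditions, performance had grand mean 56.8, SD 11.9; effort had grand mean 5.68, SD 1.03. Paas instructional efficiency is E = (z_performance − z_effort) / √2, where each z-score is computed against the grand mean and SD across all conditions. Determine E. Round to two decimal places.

z_performance = (38.2 − 56.8) / 11.9 = -18.6000 / 11.9 = -1.5630.
z_effort = (5.01 − 5.68) / 1.03 = -0.6700 / 1.03 = -0.6505.
z_P − z_E = -1.5630 − (-0.6505) = -0.9125.
E = -0.9125 / √2 = -0.9125 / 1.41421 = -0.6452 ≈ -0.65.

-0.65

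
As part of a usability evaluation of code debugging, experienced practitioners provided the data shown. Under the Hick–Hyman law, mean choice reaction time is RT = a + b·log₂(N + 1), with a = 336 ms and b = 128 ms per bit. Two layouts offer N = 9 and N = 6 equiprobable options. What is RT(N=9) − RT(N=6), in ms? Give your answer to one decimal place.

RT(9) = 336 + 128·log₂(10) = 336 + 128·3.3219 = 761.2032 ms.
RT(6) = 336 + 128·log₂(7) = 336 + 128·2.8074 = 695.3472 ms.
Difference = 761.2032 − 695.3472 = 65.8560 ≈ 65.9 ms.

65.9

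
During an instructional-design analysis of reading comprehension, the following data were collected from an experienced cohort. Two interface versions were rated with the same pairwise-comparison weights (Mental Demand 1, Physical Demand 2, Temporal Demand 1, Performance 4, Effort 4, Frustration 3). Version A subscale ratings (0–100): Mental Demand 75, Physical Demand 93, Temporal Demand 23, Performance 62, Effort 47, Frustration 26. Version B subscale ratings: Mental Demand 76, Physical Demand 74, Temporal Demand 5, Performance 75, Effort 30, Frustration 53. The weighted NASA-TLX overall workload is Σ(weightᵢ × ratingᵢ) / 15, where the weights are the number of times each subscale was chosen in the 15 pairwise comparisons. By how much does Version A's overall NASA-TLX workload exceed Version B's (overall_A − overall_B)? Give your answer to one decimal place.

-0.7

Version A weighted sum = 1·75 + 2·93 + 1·23 + 4·62 + 4·47 + 3·26 = 75 + 186 + 23 + 248 + 188 + 78 = 798; overall_A = 798/15 = 53.2000.
Version B weighted sum = 1·76 + 2·74 + 1·5 + 4·75 + 4·30 + 3·53 = 76 + 148 + 5 + 300 + 120 + 159 = 808; overall_B = 808/15 = 53.8667.
Difference = 53.2000 − 53.8667 = -0.6667 ≈ -0.7.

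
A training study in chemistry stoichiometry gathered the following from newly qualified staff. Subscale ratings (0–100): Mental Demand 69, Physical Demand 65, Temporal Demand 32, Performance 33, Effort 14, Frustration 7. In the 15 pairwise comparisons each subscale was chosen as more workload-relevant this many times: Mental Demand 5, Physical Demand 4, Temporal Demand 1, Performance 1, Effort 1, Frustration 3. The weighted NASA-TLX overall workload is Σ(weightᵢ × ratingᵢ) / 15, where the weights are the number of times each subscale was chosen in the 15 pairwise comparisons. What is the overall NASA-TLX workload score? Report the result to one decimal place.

The tallies are the weights (they sum to 15).
Weighted sum = 5·69 + 4·65 + 1·32 + 1·33 + 1·14 + 3·7
            = 345 + 260 + 32 + 33 + 14 + 21 = 705.
Overall workload = 705 / 15 = 47.0000 ≈ 47.0.

47.0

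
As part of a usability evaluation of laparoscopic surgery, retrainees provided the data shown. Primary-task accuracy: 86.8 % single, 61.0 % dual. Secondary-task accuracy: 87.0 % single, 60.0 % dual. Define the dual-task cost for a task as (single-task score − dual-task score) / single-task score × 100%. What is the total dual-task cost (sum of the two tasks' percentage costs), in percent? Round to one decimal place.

Primary cost = (86.8 − 61.0) / 86.8 × 100% = 29.7235%.
Secondary cost = (87.0 − 60.0) / 87.0 × 100% = 31.0345%.
Total = 29.7235% + 31.0345% = 60.7580% ≈ 60.8%.

60.8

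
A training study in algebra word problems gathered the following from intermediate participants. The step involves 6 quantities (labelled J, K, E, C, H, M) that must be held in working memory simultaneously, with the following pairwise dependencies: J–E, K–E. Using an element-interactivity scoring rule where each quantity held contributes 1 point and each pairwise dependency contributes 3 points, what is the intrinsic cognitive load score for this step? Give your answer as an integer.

12

Count of quantities held simultaneously: 6.
Count of pairwise dependencies listed: 2.
Element contribution: 6 × 1 = 6.
Interaction contribution: 2 × 3 = 6.
Intrinsic load = 6 + 6 = 12.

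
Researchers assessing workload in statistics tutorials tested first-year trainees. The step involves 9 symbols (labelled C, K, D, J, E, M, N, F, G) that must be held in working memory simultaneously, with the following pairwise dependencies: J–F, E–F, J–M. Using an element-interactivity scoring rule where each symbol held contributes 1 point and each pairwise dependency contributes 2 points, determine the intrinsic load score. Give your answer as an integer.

15

Count of symbols held simultaneously: 9.
Count of pairwise dependencies listed: 3.
Element contribution: 9 × 1 = 9.
Interaction contribution: 3 × 2 = 6.
Intrinsic load = 9 + 6 = 15.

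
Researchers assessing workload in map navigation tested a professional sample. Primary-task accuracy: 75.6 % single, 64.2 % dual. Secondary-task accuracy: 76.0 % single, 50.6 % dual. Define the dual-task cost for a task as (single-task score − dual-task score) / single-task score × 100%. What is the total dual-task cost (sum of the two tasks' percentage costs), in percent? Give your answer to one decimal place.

48.5

Primary cost = (75.6 − 64.2) / 75.6 × 100% = 15.0794%.
Secondary cost = (76.0 − 50.6) / 76.0 × 100% = 33.4211%.
Total = 15.0794% + 33.4211% = 48.5005% ≈ 48.5%.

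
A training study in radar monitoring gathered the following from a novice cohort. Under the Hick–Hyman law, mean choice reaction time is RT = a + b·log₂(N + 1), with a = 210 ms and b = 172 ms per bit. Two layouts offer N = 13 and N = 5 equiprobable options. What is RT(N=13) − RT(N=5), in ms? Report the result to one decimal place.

RT(13) = 210 + 172·log₂(14) = 210 + 172·3.8074 = 864.8728 ms.
RT(5) = 210 + 172·log₂(6) = 210 + 172·2.5850 = 654.6200 ms.
Difference = 864.8728 − 654.6200 = 210.2528 ≈ 210.3 ms.

210.3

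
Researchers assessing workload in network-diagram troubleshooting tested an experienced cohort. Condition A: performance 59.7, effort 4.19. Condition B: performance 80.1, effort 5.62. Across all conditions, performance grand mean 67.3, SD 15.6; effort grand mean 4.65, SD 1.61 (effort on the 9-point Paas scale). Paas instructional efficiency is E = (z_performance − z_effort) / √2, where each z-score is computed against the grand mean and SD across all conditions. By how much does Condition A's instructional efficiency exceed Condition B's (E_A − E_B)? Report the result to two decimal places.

Condition A: z_P = (59.7 − 67.3)/15.6 = -0.4872; z_E = (4.19 − 4.65)/1.61 = -0.2857; E_A = (-0.4872 − (-0.2857))/√2 = -0.1425.
Condition B: z_P = (80.1 − 67.3)/15.6 = 0.8205; z_E = (5.62 − 4.65)/1.61 = 0.6025; E_B = (0.8205 − 0.6025)/√2 = 0.1541.
E_A − E_B = -0.1425 − 0.1541 = -0.2966 ≈ -0.30.

-0.30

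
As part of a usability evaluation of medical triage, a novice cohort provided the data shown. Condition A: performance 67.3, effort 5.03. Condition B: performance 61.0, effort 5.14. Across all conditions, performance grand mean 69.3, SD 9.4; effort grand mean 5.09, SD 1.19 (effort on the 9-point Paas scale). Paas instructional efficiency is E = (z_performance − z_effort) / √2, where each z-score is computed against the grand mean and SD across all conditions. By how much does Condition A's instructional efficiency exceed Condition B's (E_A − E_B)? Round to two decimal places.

Condition A: z_P = (67.3 − 69.3)/9.4 = -0.2128; z_E = (5.03 − 5.09)/1.19 = -0.0504; E_A = (-0.2128 − (-0.0504))/√2 = -0.1148.
Condition B: z_P = (61.0 − 69.3)/9.4 = -0.8830; z_E = (5.14 − 5.09)/1.19 = 0.0420; E_B = (-0.8830 − 0.0420)/√2 = -0.6541.
E_A − E_B = -0.1148 − (-0.6541) = 0.5393 ≈ 0.54.

0.54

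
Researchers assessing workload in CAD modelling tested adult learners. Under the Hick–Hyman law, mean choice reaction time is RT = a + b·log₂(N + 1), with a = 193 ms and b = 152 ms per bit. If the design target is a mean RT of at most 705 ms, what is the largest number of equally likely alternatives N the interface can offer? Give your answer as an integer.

9

Set 193 + 152·log₂(N + 1) ≤ 705.
log₂(N + 1) ≤ (705 − 193) / 152 = 3.3684.
N + 1 ≤ 2^3.3684 = 10.3274.
N ≤ 9.3274, so the largest integer N is 9.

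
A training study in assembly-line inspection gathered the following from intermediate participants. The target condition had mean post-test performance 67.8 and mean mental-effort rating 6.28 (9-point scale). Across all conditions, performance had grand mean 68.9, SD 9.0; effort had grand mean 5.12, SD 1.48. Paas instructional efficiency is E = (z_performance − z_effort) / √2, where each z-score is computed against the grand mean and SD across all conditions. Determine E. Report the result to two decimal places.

z_performance = (67.8 − 68.9) / 9.0 = -1.1000 / 9.0 = -0.1222.
z_effort = (6.28 − 5.12) / 1.48 = 1.1600 / 1.48 = 0.7838.
z_P − z_E = -0.1222 − 0.7838 = -0.9060.
E = -0.9060 / √2 = -0.9060 / 1.41421 = -0.6406 ≈ -0.64.

-0.64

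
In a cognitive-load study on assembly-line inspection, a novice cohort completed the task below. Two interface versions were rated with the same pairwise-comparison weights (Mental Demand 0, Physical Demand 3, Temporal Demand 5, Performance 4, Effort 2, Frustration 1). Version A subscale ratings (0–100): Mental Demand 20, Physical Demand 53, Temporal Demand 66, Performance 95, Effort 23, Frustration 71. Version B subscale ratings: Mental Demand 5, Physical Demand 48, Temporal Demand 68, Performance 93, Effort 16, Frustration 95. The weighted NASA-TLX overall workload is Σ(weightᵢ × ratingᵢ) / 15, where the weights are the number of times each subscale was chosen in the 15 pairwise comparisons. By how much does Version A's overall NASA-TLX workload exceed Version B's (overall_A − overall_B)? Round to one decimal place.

Version A weighted sum = 0·20 + 3·53 + 5·66 + 4·95 + 2·23 + 1·71 = 0 + 159 + 330 + 380 + 46 + 71 = 986; overall_A = 986/15 = 65.7333.
Version B weighted sum = 0·5 + 3·48 + 5·68 + 4·93 + 2·16 + 1·95 = 0 + 144 + 340 + 372 + 32 + 95 = 983; overall_B = 983/15 = 65.5333.
Difference = 65.7333 − 65.5333 = 0.2000 ≈ 0.2.

0.2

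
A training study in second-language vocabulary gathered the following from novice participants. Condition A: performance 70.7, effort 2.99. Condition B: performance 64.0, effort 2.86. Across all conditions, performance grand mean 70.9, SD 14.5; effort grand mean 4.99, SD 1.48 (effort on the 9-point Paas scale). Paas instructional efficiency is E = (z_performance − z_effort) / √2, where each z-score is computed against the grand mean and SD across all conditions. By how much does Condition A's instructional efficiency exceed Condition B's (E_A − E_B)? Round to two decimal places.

0.26

Condition A: z_P = (70.7 − 70.9)/14.5 = -0.0138; z_E = (2.99 − 4.99)/1.48 = -1.3514; E_A = (-0.0138 − (-1.3514))/√2 = 0.9458.
Condition B: z_P = (64.0 − 70.9)/14.5 = -0.4759; z_E = (2.86 − 4.99)/1.48 = -1.4392; E_B = (-0.4759 − (-1.4392))/√2 = 0.6812.
E_A − E_B = 0.9458 − 0.6812 = 0.2646 ≈ 0.26.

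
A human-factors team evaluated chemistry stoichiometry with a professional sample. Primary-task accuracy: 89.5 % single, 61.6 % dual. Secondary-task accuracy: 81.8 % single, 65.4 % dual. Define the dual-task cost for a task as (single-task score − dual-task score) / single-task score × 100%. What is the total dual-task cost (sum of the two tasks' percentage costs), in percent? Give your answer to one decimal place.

51.2

Primary cost = (89.5 − 61.6) / 89.5 × 100% = 31.1732%.
Secondary cost = (81.8 − 65.4) / 81.8 × 100% = 20.0489%.
Total = 31.1732% + 20.0489% = 51.2221% ≈ 51.2%.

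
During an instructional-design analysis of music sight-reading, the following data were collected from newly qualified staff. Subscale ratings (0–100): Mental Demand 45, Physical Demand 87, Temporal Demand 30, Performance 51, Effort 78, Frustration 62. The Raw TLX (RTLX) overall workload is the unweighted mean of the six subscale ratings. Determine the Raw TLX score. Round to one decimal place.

58.8

Sum of ratings = 45 + 87 + 30 + 51 + 78 + 62 = 353.
RTLX = 353 / 6 = 58.8333 ≈ 58.8.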